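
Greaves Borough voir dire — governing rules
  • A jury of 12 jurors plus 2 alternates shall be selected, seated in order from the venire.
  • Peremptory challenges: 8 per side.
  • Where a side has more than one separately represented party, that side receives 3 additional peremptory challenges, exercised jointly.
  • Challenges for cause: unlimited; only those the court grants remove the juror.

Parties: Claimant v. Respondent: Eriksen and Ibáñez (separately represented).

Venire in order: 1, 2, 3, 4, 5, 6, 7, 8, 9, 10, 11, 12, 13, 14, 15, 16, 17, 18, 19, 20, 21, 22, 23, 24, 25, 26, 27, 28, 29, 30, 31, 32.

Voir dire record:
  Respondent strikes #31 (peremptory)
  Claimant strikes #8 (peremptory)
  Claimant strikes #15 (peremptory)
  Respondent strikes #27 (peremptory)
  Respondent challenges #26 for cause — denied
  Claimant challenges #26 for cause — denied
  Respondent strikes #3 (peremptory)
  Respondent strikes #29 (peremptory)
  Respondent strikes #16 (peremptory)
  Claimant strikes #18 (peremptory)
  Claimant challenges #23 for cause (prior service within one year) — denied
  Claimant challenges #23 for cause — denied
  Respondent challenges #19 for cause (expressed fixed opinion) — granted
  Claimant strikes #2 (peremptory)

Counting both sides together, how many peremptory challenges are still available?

10

Claimant allotment: 8. Respondent allotment: 8 base + 3 multi-party = 11.
Claimant peremptories used: #8, #15, #18, #2 — 4 (for-cause on #26, #23, #23 don't count).
Respondent peremptories used: #31, #27, #3, #29, #16 — 5 (for-cause on #26, #19 don't count).
Remaining: (8 − 4) + (11 − 5) = 10.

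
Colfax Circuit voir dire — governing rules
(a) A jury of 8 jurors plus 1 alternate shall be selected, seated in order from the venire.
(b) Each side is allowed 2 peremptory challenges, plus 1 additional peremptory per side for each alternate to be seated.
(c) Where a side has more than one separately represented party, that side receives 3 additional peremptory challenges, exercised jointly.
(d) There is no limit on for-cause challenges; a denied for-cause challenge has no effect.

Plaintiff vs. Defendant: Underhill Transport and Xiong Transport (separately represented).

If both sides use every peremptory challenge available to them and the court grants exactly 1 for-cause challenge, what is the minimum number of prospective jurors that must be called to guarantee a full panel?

Seats to fill: 8 + 1 alternates = 9.
Peremptories — Plaintiff: 2 + 1×1 = 3; Defendant: 2 + 1×1 + 3 = 6; total 9.
For-cause removals: 1.
Minimum venire: 9 + 9 + 1 = 19.

19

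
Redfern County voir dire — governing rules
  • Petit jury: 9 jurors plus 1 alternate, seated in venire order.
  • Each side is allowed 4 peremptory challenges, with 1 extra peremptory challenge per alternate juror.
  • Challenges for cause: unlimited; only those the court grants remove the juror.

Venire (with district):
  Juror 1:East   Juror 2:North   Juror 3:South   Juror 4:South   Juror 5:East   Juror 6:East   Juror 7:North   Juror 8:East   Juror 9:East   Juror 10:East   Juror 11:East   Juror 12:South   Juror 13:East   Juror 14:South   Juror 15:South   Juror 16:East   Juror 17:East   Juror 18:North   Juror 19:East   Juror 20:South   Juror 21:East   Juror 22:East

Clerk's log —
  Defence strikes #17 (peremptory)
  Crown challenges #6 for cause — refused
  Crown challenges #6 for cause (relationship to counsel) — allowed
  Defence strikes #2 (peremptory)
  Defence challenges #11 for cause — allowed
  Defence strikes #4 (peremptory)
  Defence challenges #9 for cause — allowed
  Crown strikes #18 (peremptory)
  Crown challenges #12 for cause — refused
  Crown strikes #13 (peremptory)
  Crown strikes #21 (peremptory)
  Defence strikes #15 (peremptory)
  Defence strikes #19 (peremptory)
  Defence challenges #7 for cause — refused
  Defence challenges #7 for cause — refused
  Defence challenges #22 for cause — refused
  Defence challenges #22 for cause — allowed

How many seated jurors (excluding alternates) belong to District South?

Removed: #2, #4, #6, #9, #11, #13, #15, #17, #18, #19, #21, #22.
Seated jurors 1–9: #1, #3, #5, #7, #8, #10, #12, #14, #16 (alternates #20 not counted).
Of those, in District South: #3, #12, #14 → 3.

3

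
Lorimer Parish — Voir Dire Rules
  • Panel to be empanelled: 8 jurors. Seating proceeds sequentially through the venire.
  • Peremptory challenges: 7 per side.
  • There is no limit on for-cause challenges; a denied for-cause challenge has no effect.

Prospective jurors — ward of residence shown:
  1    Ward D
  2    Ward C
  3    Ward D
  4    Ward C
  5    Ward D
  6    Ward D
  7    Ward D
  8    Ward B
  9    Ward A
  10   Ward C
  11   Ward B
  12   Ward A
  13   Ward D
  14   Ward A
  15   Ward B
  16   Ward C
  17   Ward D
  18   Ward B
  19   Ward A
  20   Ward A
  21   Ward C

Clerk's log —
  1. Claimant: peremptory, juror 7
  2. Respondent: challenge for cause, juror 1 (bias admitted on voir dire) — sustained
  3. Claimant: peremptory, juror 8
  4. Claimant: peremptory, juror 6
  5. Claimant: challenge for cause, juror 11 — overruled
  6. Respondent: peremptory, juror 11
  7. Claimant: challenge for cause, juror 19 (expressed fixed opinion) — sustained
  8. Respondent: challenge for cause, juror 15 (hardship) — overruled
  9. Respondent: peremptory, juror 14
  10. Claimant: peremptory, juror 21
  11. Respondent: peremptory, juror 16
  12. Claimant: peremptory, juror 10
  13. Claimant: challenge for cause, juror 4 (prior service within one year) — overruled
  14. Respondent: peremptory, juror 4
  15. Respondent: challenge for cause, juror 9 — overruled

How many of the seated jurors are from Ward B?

1

Removed: #1, #4, #6, #7, #8, #10, #11, #14, #16, #19, #21.
Seated jurors 1–8: #2, #3, #5, #9, #12, #13, #15, #17.
Of those, in Ward B: #15 → 1.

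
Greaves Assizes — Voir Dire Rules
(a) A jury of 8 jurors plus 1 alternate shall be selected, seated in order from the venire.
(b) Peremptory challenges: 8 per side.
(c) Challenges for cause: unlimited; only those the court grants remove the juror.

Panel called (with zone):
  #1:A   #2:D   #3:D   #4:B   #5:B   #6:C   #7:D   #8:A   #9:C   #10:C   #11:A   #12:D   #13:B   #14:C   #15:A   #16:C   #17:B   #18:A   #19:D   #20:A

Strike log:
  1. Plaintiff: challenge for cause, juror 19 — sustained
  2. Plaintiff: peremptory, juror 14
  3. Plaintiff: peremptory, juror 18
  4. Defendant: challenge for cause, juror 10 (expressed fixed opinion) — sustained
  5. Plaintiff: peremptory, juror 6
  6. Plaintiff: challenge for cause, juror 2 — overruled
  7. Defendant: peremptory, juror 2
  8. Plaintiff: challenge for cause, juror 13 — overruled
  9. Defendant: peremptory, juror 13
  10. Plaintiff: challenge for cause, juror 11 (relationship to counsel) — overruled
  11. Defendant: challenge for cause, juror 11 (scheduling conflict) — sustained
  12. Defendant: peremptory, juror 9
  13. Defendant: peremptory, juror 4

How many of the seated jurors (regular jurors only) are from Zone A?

3

Removed: #2, #4, #6, #9, #10, #11, #13, #14, #18, #19.
Seated jurors 1–8: #1, #3, #5, #7, #8, #12, #15, #16 (alternates #17 not counted).
Of those, in Zone A: #1, #8, #15 → 3.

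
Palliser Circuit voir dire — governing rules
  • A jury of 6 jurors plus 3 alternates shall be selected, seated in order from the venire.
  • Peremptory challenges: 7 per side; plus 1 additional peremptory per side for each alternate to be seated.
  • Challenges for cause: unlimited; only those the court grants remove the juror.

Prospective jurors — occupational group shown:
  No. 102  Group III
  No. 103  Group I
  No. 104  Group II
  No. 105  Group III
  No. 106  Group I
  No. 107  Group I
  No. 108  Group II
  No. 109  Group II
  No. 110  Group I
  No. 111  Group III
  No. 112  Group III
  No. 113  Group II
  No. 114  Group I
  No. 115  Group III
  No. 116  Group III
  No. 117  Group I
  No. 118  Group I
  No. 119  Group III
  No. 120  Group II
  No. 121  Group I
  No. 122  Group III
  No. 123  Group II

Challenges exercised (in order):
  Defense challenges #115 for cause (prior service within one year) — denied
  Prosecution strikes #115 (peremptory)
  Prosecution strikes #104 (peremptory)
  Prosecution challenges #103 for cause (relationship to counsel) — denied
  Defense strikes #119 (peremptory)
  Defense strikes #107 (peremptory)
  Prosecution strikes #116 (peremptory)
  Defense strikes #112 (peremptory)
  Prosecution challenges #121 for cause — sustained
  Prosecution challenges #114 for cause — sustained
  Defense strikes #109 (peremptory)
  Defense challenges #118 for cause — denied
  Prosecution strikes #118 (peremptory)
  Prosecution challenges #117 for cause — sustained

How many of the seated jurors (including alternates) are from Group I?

3

Removed: #104, #107, #109, #112, #114, #115, #116, #117, #118, #119, #121.
Seated (9 incl. alternates): #102, #103, #105, #106, #108, #110, #111, #113, #120.
Of those, in Group I: #103, #106, #110 → 3.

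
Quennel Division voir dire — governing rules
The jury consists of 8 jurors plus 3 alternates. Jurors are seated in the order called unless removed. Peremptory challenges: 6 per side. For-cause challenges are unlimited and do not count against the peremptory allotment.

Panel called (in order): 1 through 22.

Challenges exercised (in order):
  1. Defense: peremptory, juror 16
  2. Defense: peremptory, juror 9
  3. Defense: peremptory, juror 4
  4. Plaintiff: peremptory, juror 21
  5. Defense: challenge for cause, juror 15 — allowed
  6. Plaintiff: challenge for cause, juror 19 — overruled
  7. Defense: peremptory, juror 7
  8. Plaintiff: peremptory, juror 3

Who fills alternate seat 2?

14

Removed: #3, #4, #7, #9, #15, #16, #21. (#19 stays — for-cause denied.)
Seating in order: seats 1–8 → #1, #2, #5, #6, #8, #10, #11, #12; alternates → #13, #14, #17.
So alternate 2 is #14.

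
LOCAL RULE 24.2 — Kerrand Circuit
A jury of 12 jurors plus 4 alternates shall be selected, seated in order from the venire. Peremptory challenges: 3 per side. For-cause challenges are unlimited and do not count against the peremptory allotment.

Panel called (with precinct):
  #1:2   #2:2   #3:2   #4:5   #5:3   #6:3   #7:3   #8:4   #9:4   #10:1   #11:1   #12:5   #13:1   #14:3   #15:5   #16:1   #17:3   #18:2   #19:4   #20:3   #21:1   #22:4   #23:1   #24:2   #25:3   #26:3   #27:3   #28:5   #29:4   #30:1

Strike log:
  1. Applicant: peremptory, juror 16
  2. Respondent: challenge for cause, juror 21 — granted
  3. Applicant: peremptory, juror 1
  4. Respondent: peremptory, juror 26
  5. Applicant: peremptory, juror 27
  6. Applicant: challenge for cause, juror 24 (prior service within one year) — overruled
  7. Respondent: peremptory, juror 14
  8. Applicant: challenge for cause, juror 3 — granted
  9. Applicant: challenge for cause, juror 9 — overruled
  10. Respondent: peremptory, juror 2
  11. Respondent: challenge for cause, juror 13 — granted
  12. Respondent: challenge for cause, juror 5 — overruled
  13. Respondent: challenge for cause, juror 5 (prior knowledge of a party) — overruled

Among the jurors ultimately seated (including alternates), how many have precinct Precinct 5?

3

Removed: #1, #2, #3, #13, #14, #16, #21, #26, #27.
Seated (16 incl. alternates): #4, #5, #6, #7, #8, #9, #10, #11, #12, #15, #17, #18, #19, #20, #22, #23.
Of those, in Precinct 5: #4, #12, #15 → 3.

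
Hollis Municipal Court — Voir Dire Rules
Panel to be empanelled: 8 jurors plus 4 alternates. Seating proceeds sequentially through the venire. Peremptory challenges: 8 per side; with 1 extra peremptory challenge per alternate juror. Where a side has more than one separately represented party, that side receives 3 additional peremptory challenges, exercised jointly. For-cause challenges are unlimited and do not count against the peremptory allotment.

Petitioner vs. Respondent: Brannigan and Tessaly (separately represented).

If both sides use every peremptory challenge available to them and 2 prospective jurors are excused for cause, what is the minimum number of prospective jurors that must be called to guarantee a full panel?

41

Seats to fill: 8 + 4 alternates = 12.
Peremptories — Petitioner: 8 + 1×4 = 12; Respondent: 8 + 1×4 + 3 = 15; total 27.
For-cause removals: 2.
Minimum venire: 12 + 27 + 2 = 41.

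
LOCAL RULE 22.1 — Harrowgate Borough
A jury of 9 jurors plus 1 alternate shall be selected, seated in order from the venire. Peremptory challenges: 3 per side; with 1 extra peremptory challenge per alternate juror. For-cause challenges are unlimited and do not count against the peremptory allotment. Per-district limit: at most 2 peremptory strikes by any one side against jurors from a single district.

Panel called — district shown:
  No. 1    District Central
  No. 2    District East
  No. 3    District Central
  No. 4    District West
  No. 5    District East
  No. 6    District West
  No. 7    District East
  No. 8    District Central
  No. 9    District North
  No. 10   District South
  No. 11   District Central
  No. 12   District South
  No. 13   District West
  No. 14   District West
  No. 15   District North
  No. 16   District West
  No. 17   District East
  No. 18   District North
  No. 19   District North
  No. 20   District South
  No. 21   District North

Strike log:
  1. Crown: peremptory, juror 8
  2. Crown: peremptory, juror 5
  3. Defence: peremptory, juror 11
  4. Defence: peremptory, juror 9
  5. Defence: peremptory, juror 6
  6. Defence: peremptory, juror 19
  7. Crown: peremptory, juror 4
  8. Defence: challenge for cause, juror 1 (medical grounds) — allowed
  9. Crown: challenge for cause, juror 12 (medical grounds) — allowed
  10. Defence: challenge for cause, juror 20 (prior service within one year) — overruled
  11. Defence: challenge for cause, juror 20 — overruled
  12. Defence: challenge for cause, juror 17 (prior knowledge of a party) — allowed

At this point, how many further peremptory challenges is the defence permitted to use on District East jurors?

0

Defence peremptories so far: #11, #9, #6, #19 — 4 of 4 used, 0 left overall.
Against District East: none yet — per-district cap 2 leaves 2.
Binding limit: min(0, 2) = 0.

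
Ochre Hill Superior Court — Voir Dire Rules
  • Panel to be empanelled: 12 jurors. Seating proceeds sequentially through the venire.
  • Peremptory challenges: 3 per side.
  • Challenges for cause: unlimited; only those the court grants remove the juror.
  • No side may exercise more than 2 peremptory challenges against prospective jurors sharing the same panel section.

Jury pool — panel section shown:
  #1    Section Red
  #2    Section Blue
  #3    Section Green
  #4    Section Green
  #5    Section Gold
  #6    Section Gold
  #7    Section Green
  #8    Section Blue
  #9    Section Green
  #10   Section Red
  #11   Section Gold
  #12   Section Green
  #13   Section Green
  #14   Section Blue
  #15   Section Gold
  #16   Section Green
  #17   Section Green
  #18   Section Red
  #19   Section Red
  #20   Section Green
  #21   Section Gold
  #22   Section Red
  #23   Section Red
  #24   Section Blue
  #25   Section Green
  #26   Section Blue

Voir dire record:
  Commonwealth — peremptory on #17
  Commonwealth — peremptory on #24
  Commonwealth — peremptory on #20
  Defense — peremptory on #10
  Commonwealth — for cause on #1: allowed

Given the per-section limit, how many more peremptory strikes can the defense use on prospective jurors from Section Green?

Defense peremptories so far: #10 — 1 of 3 used, 2 left overall.
Against Section Green: none yet — per-section cap 2 leaves 2.
Binding limit: min(2, 2) = 2.

2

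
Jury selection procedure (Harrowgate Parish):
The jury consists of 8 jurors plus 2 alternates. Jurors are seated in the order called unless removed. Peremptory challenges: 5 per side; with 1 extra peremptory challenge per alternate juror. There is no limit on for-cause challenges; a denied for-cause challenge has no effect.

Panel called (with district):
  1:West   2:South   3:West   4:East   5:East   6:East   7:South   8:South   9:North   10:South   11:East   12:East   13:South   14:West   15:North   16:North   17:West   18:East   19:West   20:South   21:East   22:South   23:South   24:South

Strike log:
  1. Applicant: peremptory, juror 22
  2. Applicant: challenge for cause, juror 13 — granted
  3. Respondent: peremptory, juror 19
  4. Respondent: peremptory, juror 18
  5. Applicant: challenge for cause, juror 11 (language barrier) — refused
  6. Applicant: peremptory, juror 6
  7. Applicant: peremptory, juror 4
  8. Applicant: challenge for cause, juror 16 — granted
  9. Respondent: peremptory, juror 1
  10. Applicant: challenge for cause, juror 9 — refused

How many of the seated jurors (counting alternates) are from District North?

1

Removed: #1, #4, #6, #13, #16, #18, #19, #22.
Seated (10 incl. alternates): #2, #3, #5, #7, #8, #9, #10, #11, #12, #14.
Of those, in District North: #9 → 1.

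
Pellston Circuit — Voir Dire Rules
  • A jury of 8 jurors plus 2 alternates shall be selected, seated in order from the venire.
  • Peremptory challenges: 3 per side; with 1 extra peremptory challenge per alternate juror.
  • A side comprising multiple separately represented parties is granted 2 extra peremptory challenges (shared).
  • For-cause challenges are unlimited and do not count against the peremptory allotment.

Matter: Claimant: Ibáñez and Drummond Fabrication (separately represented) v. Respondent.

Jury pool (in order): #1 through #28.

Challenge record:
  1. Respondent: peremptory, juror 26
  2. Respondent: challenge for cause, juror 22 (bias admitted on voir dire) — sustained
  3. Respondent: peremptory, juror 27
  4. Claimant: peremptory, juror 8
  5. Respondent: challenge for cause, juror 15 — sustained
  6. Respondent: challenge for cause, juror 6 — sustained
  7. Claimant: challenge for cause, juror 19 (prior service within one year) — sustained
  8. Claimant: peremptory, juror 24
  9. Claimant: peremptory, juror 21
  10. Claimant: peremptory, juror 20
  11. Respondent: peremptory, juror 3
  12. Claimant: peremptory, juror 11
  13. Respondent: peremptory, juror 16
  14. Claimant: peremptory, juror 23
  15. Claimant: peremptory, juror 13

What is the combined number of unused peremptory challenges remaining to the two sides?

Claimant allotment: 3 base + 1 × 2 alternates + 2 multi-party = 7. Respondent allotment: 3 base + 1 × 2 alternates = 5.
Claimant peremptories used: #8, #24, #21, #20, #11, #23, #13 — 7 (the for-cause on #19 doesn't count).
Respondent peremptories used: #26, #27, #3, #16 — 4 (for-cause on #22, #15, #6 don't count).
Remaining: (7 − 7) + (5 − 4) = 1.

1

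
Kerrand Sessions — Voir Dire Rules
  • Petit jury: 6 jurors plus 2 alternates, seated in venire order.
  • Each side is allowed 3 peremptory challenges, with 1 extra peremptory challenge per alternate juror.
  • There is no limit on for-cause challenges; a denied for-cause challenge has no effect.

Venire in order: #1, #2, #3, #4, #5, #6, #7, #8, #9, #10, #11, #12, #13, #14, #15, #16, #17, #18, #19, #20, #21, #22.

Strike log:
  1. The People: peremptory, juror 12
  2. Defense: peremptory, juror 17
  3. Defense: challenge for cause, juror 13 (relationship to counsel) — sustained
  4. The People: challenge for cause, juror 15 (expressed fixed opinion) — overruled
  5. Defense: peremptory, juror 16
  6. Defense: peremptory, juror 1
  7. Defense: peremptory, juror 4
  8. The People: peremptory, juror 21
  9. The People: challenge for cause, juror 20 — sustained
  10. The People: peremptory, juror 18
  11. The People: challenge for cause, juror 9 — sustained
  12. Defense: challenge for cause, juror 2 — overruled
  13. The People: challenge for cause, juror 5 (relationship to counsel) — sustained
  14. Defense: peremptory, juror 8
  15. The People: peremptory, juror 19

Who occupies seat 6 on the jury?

11

Removed: #1, #4, #5, #8, #9, #12, #13, #16, #17, #18, #19, #20, #21. (#2, #15 stay — for-cause denied.)
Seating in order: seats 1–6 → #2, #3, #6, #7, #10, #11; alternates → #14, #15.
So seat 6 is #11.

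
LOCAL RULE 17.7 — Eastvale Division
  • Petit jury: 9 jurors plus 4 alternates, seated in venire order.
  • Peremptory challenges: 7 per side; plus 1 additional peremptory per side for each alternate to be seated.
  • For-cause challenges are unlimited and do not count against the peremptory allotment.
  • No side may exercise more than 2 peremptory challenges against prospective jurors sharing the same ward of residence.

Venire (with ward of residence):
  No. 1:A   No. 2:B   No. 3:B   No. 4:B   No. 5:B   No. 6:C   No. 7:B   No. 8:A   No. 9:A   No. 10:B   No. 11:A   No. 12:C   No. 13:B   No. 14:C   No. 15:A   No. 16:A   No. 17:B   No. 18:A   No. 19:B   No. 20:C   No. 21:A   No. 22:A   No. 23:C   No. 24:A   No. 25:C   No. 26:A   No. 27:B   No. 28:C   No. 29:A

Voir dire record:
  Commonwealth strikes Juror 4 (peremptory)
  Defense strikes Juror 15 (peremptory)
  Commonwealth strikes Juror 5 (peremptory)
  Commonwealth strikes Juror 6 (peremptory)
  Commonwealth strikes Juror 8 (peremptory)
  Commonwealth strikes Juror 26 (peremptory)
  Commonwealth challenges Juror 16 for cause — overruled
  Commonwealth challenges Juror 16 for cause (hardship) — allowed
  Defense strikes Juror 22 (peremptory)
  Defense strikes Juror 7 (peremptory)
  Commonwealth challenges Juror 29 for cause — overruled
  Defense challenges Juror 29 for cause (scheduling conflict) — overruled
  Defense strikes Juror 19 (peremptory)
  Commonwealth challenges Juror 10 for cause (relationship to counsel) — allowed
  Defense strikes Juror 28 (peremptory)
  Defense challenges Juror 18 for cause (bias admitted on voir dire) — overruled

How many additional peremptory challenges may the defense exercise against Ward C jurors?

1

Defense peremptories so far: #15, #22, #7, #19, #28 — 5 of 11 used, 6 left overall.
Against Ward C: #28 — 1 used; per-ward cap 2 leaves 1.
Binding limit: min(6, 1) = 1.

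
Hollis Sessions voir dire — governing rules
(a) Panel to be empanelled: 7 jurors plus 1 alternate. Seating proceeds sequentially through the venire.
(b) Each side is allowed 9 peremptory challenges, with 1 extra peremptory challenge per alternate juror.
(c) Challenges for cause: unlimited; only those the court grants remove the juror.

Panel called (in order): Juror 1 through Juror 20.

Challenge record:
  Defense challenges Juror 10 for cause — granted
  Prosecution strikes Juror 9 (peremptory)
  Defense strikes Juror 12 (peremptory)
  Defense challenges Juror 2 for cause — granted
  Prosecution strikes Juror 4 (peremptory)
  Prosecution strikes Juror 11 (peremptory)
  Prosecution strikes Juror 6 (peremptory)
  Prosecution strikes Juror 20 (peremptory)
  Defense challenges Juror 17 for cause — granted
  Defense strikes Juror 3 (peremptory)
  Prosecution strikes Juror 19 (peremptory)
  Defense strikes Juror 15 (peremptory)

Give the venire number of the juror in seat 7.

Removed: #2, #3, #4, #6, #9, #10, #11, #12, #15, #17, #19, #20.
Seating in order: seats 1–7 → #1, #5, #7, #8, #13, #14, #16; alternates → #18.
So seat 7 is #16.

16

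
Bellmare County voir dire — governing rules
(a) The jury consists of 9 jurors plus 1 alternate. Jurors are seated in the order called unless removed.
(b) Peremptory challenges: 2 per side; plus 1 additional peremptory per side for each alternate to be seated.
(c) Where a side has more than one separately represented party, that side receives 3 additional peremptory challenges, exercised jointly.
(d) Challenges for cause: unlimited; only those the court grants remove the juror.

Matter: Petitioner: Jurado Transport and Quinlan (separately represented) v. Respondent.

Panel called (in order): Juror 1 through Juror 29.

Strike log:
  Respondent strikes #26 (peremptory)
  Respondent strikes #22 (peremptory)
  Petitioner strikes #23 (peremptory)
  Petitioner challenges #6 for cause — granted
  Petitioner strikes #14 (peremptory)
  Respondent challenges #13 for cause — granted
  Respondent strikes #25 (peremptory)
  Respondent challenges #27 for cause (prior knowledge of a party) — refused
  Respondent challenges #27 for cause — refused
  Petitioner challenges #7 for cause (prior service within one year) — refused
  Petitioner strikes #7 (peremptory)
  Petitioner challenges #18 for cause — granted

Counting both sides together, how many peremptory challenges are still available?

Petitioner allotment: 2 base + 1 × 1 alternate + 3 multi-party = 6. Respondent allotment: 2 base + 1 × 1 alternate = 3.
Petitioner peremptories used: #23, #14, #7 — 3 (for-cause on #6, #7, #18 don't count).
Respondent peremptories used: #26, #22, #25 — 3 (for-cause on #13, #27, #27 don't count).
Remaining: (6 − 3) + (3 − 3) = 3.

3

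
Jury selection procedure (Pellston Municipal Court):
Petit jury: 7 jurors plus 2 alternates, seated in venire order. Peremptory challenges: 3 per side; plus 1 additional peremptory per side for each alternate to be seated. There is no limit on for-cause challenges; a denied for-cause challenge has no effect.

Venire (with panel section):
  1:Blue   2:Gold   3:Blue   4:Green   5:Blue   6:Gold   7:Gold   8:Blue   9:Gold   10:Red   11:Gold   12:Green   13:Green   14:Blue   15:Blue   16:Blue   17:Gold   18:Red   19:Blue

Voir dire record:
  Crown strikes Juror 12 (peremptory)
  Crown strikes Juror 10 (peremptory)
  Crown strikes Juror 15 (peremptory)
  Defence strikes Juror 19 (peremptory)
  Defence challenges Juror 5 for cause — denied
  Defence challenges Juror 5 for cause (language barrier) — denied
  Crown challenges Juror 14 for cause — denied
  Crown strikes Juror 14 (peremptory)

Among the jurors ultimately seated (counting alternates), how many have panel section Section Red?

0

Removed: #10, #12, #14, #15, #19.
Seated (9 incl. alternates): #1, #2, #3, #4, #5, #6, #7, #8, #9.
None of those are in Section Red → 0.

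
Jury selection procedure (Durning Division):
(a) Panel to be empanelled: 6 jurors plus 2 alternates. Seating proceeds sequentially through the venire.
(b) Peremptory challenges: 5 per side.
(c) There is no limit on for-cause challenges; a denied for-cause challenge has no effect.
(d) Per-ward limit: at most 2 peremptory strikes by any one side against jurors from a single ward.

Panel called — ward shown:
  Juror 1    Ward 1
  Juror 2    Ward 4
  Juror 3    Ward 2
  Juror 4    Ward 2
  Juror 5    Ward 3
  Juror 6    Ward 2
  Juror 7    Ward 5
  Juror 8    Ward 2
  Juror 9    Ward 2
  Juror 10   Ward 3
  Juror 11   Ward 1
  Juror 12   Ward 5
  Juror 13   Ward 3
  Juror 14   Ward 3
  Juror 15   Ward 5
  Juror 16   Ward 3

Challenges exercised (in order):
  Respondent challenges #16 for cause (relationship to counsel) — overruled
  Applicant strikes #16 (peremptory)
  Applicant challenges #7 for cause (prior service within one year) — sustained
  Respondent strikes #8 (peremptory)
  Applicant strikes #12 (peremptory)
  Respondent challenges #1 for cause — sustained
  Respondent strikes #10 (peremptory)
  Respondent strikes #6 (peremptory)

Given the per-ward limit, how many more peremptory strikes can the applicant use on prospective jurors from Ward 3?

1

Applicant peremptories so far: #16, #12 — 2 of 5 used, 3 left overall.
Against Ward 3: #16 — 1 used; per-ward cap 2 leaves 1.
Binding limit: min(3, 1) = 1.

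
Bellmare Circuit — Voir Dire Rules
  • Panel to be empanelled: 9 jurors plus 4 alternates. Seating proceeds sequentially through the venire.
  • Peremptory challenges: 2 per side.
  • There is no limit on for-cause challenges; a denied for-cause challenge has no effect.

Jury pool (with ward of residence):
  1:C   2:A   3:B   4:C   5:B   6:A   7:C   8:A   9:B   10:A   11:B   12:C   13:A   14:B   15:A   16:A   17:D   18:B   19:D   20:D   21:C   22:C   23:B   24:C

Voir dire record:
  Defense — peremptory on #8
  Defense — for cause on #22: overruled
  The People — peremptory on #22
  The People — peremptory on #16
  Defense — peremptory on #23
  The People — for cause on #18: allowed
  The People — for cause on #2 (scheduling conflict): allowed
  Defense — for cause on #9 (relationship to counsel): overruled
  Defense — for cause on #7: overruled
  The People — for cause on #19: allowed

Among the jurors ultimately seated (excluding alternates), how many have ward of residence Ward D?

Removed: #2, #8, #16, #18, #19, #22, #23.
Seated jurors 1–9: #1, #3, #4, #5, #6, #7, #9, #10, #11 (alternates #12, #13, #14, #15 not counted).
None of those are in Ward D → 0.

0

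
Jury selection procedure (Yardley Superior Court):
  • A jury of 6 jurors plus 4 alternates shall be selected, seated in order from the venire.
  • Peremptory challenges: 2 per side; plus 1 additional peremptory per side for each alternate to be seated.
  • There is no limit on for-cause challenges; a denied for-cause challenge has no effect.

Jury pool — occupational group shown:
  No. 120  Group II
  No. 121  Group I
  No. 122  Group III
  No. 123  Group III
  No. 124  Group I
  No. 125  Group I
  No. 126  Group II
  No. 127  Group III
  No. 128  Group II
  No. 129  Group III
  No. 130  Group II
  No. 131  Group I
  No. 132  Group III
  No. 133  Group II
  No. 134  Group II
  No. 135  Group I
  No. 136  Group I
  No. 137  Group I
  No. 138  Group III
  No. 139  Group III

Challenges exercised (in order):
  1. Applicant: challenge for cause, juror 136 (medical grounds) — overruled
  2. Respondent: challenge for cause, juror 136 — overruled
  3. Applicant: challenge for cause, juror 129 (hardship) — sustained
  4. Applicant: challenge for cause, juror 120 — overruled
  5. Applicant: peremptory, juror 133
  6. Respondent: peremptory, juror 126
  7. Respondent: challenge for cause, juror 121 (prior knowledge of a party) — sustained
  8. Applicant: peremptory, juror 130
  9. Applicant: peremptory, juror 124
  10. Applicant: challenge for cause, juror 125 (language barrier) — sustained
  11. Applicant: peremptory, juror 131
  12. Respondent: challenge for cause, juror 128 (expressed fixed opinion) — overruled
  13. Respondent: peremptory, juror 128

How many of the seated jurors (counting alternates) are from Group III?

5

Removed: #121, #124, #125, #126, #128, #129, #130, #131, #133.
Seated (10 incl. alternates): #120, #122, #123, #127, #132, #134, #135, #136, #137, #138.
Of those, in Group III: #122, #123, #127, #132, #138 → 5.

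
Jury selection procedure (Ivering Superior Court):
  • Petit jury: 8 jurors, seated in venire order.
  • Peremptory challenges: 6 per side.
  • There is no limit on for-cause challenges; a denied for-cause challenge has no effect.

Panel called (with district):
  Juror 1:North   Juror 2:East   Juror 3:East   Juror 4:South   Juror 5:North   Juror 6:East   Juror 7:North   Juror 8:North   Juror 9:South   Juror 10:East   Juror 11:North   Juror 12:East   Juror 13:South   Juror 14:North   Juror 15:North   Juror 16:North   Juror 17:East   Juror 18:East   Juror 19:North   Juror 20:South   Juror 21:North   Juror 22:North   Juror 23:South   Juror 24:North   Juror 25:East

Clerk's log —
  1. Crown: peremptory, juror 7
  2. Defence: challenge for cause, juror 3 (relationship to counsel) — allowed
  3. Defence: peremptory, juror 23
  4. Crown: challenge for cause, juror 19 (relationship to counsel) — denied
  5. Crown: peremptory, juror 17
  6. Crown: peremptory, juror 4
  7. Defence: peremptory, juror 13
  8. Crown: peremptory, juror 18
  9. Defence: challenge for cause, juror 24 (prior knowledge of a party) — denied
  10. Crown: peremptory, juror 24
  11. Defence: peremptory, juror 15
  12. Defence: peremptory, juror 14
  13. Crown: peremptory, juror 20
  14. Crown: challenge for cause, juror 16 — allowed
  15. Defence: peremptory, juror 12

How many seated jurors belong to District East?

Removed: #3, #4, #7, #12, #13, #14, #15, #16, #17, #18, #20, #23, #24.
Seated jurors 1–8: #1, #2, #5, #6, #8, #9, #10, #11.
Of those, in District East: #2, #6, #10 → 3.

3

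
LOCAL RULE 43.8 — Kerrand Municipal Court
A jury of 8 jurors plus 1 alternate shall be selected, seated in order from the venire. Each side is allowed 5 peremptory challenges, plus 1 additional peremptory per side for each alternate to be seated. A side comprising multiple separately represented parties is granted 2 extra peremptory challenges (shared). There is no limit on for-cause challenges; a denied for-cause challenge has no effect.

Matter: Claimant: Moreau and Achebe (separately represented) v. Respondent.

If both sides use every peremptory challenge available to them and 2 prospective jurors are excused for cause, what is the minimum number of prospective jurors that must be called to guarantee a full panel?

Seats to fill: 8 + 1 alternates = 9.
Peremptories — Claimant: 5 + 1×1 + 2 = 8; Respondent: 5 + 1×1 = 6; total 14.
For-cause removals: 2.
Minimum venire: 9 + 14 + 2 = 25.

25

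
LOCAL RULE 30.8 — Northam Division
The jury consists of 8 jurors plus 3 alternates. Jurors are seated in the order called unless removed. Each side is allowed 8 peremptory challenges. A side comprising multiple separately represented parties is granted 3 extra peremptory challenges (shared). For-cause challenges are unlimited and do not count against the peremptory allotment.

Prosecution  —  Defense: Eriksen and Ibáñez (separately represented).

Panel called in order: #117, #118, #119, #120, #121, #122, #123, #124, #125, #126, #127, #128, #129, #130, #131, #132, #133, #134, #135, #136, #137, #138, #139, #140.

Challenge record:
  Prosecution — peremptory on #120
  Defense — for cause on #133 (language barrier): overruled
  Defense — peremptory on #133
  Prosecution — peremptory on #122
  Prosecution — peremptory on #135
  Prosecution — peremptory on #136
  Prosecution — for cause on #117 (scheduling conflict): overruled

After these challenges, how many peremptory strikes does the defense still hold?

Defense allotment: 8 base + 3 multi-party = 11.
Defense peremptories used: #133 — 1 (the for-cause on #133 doesn't count).
Remaining: 11 − 1 = 10.

10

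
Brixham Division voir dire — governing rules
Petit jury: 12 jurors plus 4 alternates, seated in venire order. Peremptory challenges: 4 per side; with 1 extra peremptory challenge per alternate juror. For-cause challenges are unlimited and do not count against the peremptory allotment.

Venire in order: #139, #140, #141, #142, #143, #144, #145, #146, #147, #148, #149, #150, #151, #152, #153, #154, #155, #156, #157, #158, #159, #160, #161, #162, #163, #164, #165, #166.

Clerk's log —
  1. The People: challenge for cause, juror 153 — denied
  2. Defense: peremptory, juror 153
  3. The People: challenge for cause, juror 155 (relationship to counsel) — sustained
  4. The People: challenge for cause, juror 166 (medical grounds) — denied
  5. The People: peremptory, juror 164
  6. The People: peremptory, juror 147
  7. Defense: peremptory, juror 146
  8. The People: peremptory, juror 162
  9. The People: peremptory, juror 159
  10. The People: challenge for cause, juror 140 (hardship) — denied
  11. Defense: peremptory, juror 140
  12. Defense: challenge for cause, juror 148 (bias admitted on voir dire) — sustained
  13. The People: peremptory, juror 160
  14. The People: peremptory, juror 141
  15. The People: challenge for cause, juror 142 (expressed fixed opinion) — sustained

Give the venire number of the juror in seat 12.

Removed: #140, #141, #142, #146, #147, #148, #153, #155, #159, #160, #162, #164. (#166 stays — for-cause denied.)
Seating in order: seats 1–12 → #139, #143, #144, #145, #149, #150, #151, #152, #154, #156, #157, #158; alternates → #161, #163, #165, #166.
So seat 12 is #158.

158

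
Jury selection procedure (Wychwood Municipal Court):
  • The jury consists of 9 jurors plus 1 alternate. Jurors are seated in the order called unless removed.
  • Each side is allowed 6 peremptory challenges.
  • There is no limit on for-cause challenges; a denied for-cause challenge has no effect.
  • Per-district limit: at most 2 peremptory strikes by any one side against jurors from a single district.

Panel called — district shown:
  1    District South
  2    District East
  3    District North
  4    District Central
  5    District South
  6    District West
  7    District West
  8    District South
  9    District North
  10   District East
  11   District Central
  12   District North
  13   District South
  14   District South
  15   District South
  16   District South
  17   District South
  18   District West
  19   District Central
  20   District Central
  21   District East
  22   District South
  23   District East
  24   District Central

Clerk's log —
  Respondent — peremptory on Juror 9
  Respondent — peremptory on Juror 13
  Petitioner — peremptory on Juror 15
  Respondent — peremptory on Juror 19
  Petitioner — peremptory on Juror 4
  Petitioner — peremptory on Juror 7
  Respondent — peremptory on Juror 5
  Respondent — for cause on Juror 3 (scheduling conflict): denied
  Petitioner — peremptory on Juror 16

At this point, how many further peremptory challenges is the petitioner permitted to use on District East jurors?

2

Petitioner peremptories so far: #15, #4, #7, #16 — 4 of 6 used, 2 left overall.
Against District East: none yet — per-district cap 2 leaves 2.
Binding limit: min(2, 2) = 2.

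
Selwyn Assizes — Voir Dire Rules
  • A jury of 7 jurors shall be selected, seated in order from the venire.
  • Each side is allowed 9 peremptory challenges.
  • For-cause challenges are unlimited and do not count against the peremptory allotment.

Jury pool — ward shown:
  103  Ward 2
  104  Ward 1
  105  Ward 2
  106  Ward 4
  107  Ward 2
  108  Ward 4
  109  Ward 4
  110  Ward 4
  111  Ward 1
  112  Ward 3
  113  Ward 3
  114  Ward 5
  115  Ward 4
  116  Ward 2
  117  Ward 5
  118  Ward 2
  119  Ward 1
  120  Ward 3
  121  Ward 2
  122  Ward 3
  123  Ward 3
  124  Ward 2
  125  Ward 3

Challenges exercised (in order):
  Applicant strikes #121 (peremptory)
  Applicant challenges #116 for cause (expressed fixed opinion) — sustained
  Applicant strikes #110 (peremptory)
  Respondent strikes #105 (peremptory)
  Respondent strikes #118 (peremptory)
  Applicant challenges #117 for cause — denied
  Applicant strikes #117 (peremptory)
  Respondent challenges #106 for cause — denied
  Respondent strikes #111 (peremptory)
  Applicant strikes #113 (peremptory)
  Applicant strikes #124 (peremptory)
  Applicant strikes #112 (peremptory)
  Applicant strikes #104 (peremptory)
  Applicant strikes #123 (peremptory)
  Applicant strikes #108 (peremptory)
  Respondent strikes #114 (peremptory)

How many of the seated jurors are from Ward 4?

Removed: #104, #105, #108, #110, #111, #112, #113, #114, #116, #117, #118, #121, #123, #124.
Seated jurors 1–7: #103, #106, #107, #109, #115, #119, #120.
Of those, in Ward 4: #106, #109, #115 → 3.

3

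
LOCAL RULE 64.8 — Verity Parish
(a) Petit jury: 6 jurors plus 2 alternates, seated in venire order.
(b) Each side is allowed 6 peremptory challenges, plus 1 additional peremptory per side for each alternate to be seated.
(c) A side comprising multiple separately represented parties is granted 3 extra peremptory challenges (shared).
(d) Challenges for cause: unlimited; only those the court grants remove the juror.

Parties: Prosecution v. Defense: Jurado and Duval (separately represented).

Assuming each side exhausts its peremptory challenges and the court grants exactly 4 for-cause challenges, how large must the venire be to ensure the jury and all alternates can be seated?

Seats to fill: 6 + 2 alternates = 8.
Peremptories — Prosecution: 6 + 1×2 = 8; Defense: 6 + 1×2 + 3 = 11; total 19.
For-cause removals: 4.
Minimum venire: 8 + 19 + 4 = 31.

31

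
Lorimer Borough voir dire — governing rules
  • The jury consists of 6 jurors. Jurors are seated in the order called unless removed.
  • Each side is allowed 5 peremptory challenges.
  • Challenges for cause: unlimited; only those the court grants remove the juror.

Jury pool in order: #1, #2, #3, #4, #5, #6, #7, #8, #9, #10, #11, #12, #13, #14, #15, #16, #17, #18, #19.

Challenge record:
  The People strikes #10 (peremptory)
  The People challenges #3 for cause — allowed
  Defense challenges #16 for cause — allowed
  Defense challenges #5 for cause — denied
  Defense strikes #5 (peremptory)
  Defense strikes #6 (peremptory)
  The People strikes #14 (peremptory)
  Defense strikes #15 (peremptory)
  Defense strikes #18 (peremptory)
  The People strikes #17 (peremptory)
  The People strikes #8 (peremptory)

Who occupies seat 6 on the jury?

11

Removed: #3, #5, #6, #8, #10, #14, #15, #16, #17, #18.
Filling seats in venire order through position 6: #1, #2, #4, #7, #9, #11.
So seat 6 is #11.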